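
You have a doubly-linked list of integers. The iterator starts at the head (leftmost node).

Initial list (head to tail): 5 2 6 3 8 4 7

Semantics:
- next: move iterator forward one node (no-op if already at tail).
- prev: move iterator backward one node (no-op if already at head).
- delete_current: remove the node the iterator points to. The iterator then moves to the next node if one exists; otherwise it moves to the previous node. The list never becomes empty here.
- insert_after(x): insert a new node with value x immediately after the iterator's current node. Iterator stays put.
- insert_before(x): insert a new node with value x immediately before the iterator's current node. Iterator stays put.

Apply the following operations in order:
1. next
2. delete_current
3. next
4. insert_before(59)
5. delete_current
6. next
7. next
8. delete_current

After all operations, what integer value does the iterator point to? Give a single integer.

Answer: 4

Derivation:
After 1 (next): list=[5, 2, 6, 3, 8, 4, 7] cursor@2
After 2 (delete_current): list=[5, 6, 3, 8, 4, 7] cursor@6
After 3 (next): list=[5, 6, 3, 8, 4, 7] cursor@3
After 4 (insert_before(59)): list=[5, 6, 59, 3, 8, 4, 7] cursor@3
After 5 (delete_current): list=[5, 6, 59, 8, 4, 7] cursor@8
After 6 (next): list=[5, 6, 59, 8, 4, 7] cursor@4
After 7 (next): list=[5, 6, 59, 8, 4, 7] cursor@7
After 8 (delete_current): list=[5, 6, 59, 8, 4] cursor@4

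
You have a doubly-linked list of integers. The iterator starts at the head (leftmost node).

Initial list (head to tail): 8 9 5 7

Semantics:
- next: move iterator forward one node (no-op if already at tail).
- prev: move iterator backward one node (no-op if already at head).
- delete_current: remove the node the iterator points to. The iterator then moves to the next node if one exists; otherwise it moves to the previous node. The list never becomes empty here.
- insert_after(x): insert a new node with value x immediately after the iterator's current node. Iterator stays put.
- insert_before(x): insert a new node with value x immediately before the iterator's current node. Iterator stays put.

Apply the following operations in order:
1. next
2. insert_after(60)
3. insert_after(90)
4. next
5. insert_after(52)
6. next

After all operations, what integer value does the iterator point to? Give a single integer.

Answer: 52

Derivation:
After 1 (next): list=[8, 9, 5, 7] cursor@9
After 2 (insert_after(60)): list=[8, 9, 60, 5, 7] cursor@9
After 3 (insert_after(90)): list=[8, 9, 90, 60, 5, 7] cursor@9
After 4 (next): list=[8, 9, 90, 60, 5, 7] cursor@90
After 5 (insert_after(52)): list=[8, 9, 90, 52, 60, 5, 7] cursor@90
After 6 (next): list=[8, 9, 90, 52, 60, 5, 7] cursor@52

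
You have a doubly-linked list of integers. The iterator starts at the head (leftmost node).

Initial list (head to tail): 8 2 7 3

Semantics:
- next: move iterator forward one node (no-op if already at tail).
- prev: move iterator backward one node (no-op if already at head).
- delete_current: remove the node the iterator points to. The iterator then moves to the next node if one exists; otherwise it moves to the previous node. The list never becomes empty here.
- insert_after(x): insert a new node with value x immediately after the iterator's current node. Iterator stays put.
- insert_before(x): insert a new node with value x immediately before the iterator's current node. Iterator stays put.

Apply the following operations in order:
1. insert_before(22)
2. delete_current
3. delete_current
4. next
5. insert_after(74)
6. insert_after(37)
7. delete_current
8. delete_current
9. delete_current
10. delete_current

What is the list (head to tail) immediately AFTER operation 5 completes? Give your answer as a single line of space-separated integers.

After 1 (insert_before(22)): list=[22, 8, 2, 7, 3] cursor@8
After 2 (delete_current): list=[22, 2, 7, 3] cursor@2
After 3 (delete_current): list=[22, 7, 3] cursor@7
After 4 (next): list=[22, 7, 3] cursor@3
After 5 (insert_after(74)): list=[22, 7, 3, 74] cursor@3

Answer: 22 7 3 74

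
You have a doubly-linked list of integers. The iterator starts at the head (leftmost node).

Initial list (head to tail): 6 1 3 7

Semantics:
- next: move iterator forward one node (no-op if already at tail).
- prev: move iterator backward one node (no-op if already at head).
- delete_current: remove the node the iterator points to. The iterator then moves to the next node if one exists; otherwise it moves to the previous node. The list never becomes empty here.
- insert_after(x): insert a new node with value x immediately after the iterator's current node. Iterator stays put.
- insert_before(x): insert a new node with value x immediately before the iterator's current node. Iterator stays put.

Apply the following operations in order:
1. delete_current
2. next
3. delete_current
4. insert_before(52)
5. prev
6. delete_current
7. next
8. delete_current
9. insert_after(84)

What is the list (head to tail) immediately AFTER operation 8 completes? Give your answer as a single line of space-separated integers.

After 1 (delete_current): list=[1, 3, 7] cursor@1
After 2 (next): list=[1, 3, 7] cursor@3
After 3 (delete_current): list=[1, 7] cursor@7
After 4 (insert_before(52)): list=[1, 52, 7] cursor@7
After 5 (prev): list=[1, 52, 7] cursor@52
After 6 (delete_current): list=[1, 7] cursor@7
After 7 (next): list=[1, 7] cursor@7
After 8 (delete_current): list=[1] cursor@1

Answer: 1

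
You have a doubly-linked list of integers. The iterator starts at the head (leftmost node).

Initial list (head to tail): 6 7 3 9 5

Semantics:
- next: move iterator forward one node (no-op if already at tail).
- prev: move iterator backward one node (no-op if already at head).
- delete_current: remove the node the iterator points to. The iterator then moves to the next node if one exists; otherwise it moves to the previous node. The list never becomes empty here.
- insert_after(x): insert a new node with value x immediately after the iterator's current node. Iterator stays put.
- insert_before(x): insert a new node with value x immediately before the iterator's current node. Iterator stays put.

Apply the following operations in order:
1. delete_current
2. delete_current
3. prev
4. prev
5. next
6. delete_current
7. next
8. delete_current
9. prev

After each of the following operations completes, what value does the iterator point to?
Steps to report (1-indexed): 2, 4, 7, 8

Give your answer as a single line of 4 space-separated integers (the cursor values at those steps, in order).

Answer: 3 3 5 3

Derivation:
After 1 (delete_current): list=[7, 3, 9, 5] cursor@7
After 2 (delete_current): list=[3, 9, 5] cursor@3
After 3 (prev): list=[3, 9, 5] cursor@3
After 4 (prev): list=[3, 9, 5] cursor@3
After 5 (next): list=[3, 9, 5] cursor@9
After 6 (delete_current): list=[3, 5] cursor@5
After 7 (next): list=[3, 5] cursor@5
After 8 (delete_current): list=[3] cursor@3
After 9 (prev): list=[3] cursor@3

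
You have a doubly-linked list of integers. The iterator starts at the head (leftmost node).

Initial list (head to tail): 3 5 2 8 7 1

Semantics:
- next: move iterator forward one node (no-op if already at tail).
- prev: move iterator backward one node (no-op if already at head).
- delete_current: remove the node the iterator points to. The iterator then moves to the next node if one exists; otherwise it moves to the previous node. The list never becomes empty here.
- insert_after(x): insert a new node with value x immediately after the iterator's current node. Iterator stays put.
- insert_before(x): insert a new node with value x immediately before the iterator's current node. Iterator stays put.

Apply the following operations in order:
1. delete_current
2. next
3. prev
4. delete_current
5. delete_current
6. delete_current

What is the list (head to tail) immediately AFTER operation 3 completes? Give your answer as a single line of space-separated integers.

After 1 (delete_current): list=[5, 2, 8, 7, 1] cursor@5
After 2 (next): list=[5, 2, 8, 7, 1] cursor@2
After 3 (prev): list=[5, 2, 8, 7, 1] cursor@5

Answer: 5 2 8 7 1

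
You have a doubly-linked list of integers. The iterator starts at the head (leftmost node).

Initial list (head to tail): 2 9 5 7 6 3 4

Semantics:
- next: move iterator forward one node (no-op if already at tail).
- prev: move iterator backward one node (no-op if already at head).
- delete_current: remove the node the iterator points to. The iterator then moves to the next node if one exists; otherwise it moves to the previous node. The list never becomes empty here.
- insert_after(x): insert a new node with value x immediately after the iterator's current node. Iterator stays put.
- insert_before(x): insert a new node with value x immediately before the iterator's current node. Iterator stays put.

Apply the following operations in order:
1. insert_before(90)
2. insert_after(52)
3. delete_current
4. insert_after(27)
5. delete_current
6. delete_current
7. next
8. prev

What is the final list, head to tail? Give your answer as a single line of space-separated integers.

Answer: 90 9 5 7 6 3 4

Derivation:
After 1 (insert_before(90)): list=[90, 2, 9, 5, 7, 6, 3, 4] cursor@2
After 2 (insert_after(52)): list=[90, 2, 52, 9, 5, 7, 6, 3, 4] cursor@2
After 3 (delete_current): list=[90, 52, 9, 5, 7, 6, 3, 4] cursor@52
After 4 (insert_after(27)): list=[90, 52, 27, 9, 5, 7, 6, 3, 4] cursor@52
After 5 (delete_current): list=[90, 27, 9, 5, 7, 6, 3, 4] cursor@27
After 6 (delete_current): list=[90, 9, 5, 7, 6, 3, 4] cursor@9
After 7 (next): list=[90, 9, 5, 7, 6, 3, 4] cursor@5
After 8 (prev): list=[90, 9, 5, 7, 6, 3, 4] cursor@9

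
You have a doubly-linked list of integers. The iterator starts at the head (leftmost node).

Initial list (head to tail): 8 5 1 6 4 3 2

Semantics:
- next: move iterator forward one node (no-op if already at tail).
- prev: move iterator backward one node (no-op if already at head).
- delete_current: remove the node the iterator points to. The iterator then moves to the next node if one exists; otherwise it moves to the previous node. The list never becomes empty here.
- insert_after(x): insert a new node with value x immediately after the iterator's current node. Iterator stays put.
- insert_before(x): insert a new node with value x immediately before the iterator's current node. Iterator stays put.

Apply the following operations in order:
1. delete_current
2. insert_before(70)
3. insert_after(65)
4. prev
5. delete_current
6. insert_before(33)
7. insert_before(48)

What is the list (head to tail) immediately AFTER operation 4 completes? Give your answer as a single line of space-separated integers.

Answer: 70 5 65 1 6 4 3 2

Derivation:
After 1 (delete_current): list=[5, 1, 6, 4, 3, 2] cursor@5
After 2 (insert_before(70)): list=[70, 5, 1, 6, 4, 3, 2] cursor@5
After 3 (insert_after(65)): list=[70, 5, 65, 1, 6, 4, 3, 2] cursor@5
After 4 (prev): list=[70, 5, 65, 1, 6, 4, 3, 2] cursor@70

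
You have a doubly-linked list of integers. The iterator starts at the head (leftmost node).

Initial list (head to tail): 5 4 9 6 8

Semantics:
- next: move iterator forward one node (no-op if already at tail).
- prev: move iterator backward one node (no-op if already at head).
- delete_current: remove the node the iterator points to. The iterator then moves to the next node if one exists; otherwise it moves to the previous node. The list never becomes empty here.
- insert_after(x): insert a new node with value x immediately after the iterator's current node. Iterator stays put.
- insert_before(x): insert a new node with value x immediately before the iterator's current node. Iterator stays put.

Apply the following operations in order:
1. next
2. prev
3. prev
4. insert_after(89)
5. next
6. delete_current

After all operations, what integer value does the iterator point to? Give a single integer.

After 1 (next): list=[5, 4, 9, 6, 8] cursor@4
After 2 (prev): list=[5, 4, 9, 6, 8] cursor@5
After 3 (prev): list=[5, 4, 9, 6, 8] cursor@5
After 4 (insert_after(89)): list=[5, 89, 4, 9, 6, 8] cursor@5
After 5 (next): list=[5, 89, 4, 9, 6, 8] cursor@89
After 6 (delete_current): list=[5, 4, 9, 6, 8] cursor@4

Answer: 4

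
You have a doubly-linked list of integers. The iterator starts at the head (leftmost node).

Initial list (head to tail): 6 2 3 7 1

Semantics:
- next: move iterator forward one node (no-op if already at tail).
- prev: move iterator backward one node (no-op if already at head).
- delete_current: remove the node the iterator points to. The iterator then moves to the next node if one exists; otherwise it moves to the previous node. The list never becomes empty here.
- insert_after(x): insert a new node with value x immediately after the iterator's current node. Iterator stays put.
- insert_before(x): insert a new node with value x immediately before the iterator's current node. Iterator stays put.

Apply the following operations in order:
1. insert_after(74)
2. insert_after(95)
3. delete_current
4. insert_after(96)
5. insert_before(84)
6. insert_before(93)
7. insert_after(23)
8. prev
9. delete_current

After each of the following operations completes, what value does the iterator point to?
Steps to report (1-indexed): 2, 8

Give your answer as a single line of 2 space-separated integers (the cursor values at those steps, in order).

Answer: 6 93

Derivation:
After 1 (insert_after(74)): list=[6, 74, 2, 3, 7, 1] cursor@6
After 2 (insert_after(95)): list=[6, 95, 74, 2, 3, 7, 1] cursor@6
After 3 (delete_current): list=[95, 74, 2, 3, 7, 1] cursor@95
After 4 (insert_after(96)): list=[95, 96, 74, 2, 3, 7, 1] cursor@95
After 5 (insert_before(84)): list=[84, 95, 96, 74, 2, 3, 7, 1] cursor@95
After 6 (insert_before(93)): list=[84, 93, 95, 96, 74, 2, 3, 7, 1] cursor@95
After 7 (insert_after(23)): list=[84, 93, 95, 23, 96, 74, 2, 3, 7, 1] cursor@95
After 8 (prev): list=[84, 93, 95, 23, 96, 74, 2, 3, 7, 1] cursor@93
After 9 (delete_current): list=[84, 95, 23, 96, 74, 2, 3, 7, 1] cursor@95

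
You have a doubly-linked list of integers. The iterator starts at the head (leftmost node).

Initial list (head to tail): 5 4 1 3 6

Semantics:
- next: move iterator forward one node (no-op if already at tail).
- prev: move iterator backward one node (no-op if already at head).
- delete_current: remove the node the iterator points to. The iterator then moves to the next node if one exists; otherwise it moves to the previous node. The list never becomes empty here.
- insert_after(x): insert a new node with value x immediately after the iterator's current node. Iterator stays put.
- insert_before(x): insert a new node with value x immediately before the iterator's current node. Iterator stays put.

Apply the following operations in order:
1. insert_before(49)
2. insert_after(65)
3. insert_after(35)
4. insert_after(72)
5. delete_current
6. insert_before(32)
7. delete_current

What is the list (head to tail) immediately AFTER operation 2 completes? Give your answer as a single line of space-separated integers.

After 1 (insert_before(49)): list=[49, 5, 4, 1, 3, 6] cursor@5
After 2 (insert_after(65)): list=[49, 5, 65, 4, 1, 3, 6] cursor@5

Answer: 49 5 65 4 1 3 6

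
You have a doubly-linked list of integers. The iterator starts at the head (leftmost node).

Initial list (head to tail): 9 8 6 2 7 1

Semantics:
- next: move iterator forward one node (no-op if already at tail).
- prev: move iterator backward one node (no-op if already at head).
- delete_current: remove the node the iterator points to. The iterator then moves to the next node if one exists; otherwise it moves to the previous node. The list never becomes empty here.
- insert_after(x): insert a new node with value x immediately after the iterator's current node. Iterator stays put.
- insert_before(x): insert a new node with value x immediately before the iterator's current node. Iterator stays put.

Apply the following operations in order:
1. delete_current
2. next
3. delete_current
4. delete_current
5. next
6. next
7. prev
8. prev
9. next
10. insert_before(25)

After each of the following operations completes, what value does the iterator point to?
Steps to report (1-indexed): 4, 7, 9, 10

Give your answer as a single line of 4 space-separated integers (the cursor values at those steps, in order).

After 1 (delete_current): list=[8, 6, 2, 7, 1] cursor@8
After 2 (next): list=[8, 6, 2, 7, 1] cursor@6
After 3 (delete_current): list=[8, 2, 7, 1] cursor@2
After 4 (delete_current): list=[8, 7, 1] cursor@7
After 5 (next): list=[8, 7, 1] cursor@1
After 6 (next): list=[8, 7, 1] cursor@1
After 7 (prev): list=[8, 7, 1] cursor@7
After 8 (prev): list=[8, 7, 1] cursor@8
After 9 (next): list=[8, 7, 1] cursor@7
After 10 (insert_before(25)): list=[8, 25, 7, 1] cursor@7

Answer: 7 7 7 7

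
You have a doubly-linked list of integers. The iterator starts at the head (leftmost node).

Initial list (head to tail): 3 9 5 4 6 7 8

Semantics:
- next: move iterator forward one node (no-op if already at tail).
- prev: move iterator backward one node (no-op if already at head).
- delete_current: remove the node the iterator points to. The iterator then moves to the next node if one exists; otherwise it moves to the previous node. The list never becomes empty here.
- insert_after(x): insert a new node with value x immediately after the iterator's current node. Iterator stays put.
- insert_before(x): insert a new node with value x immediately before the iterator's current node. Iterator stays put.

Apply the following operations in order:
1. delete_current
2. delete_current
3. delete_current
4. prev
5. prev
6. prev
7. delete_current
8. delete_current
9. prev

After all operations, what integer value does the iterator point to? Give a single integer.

Answer: 7

Derivation:
After 1 (delete_current): list=[9, 5, 4, 6, 7, 8] cursor@9
After 2 (delete_current): list=[5, 4, 6, 7, 8] cursor@5
After 3 (delete_current): list=[4, 6, 7, 8] cursor@4
After 4 (prev): list=[4, 6, 7, 8] cursor@4
After 5 (prev): list=[4, 6, 7, 8] cursor@4
After 6 (prev): list=[4, 6, 7, 8] cursor@4
After 7 (delete_current): list=[6, 7, 8] cursor@6
After 8 (delete_current): list=[7, 8] cursor@7
After 9 (prev): list=[7, 8] cursor@7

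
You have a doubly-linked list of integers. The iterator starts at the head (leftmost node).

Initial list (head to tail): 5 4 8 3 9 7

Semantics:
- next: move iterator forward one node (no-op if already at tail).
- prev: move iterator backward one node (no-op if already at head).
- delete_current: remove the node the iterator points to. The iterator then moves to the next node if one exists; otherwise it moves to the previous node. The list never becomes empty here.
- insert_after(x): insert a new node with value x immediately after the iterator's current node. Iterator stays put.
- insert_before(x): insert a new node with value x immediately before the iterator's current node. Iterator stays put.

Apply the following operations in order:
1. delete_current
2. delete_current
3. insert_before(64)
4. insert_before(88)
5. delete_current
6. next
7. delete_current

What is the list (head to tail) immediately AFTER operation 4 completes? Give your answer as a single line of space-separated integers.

After 1 (delete_current): list=[4, 8, 3, 9, 7] cursor@4
After 2 (delete_current): list=[8, 3, 9, 7] cursor@8
After 3 (insert_before(64)): list=[64, 8, 3, 9, 7] cursor@8
After 4 (insert_before(88)): list=[64, 88, 8, 3, 9, 7] cursor@8

Answer: 64 88 8 3 9 7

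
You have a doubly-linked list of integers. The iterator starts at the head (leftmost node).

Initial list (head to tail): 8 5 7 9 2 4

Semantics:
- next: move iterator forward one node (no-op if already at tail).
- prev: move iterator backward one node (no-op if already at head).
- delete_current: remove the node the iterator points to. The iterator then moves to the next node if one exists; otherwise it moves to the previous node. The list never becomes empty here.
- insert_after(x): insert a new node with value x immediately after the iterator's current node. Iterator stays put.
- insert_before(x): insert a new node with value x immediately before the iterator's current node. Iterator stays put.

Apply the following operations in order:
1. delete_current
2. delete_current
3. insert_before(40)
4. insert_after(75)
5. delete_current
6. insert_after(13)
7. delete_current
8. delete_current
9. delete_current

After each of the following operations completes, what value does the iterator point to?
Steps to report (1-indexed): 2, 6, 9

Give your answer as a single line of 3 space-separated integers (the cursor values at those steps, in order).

Answer: 7 75 2

Derivation:
After 1 (delete_current): list=[5, 7, 9, 2, 4] cursor@5
After 2 (delete_current): list=[7, 9, 2, 4] cursor@7
After 3 (insert_before(40)): list=[40, 7, 9, 2, 4] cursor@7
After 4 (insert_after(75)): list=[40, 7, 75, 9, 2, 4] cursor@7
After 5 (delete_current): list=[40, 75, 9, 2, 4] cursor@75
After 6 (insert_after(13)): list=[40, 75, 13, 9, 2, 4] cursor@75
After 7 (delete_current): list=[40, 13, 9, 2, 4] cursor@13
After 8 (delete_current): list=[40, 9, 2, 4] cursor@9
After 9 (delete_current): list=[40, 2, 4] cursor@2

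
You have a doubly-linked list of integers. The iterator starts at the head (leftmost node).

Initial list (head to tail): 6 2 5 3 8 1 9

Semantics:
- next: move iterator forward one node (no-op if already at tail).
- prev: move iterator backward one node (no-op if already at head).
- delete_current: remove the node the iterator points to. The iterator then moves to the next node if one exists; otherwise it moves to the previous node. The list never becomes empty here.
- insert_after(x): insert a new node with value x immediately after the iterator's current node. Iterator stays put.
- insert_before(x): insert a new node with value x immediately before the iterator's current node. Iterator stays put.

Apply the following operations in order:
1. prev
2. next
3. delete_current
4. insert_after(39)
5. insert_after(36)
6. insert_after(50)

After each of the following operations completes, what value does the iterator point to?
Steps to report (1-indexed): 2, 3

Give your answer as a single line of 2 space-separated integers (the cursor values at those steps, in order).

Answer: 2 5

Derivation:
After 1 (prev): list=[6, 2, 5, 3, 8, 1, 9] cursor@6
After 2 (next): list=[6, 2, 5, 3, 8, 1, 9] cursor@2
After 3 (delete_current): list=[6, 5, 3, 8, 1, 9] cursor@5
After 4 (insert_after(39)): list=[6, 5, 39, 3, 8, 1, 9] cursor@5
After 5 (insert_after(36)): list=[6, 5, 36, 39, 3, 8, 1, 9] cursor@5
After 6 (insert_after(50)): list=[6, 5, 50, 36, 39, 3, 8, 1, 9] cursor@5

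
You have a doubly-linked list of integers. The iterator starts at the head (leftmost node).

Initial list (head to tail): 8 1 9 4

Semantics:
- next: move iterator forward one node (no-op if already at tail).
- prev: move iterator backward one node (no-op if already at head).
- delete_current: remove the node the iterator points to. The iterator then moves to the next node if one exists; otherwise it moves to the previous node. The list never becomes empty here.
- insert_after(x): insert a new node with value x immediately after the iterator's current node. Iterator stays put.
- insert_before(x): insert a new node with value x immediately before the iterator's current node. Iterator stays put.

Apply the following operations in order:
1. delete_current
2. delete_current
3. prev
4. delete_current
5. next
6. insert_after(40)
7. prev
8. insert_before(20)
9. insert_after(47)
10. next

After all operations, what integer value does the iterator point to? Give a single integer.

Answer: 47

Derivation:
After 1 (delete_current): list=[1, 9, 4] cursor@1
After 2 (delete_current): list=[9, 4] cursor@9
After 3 (prev): list=[9, 4] cursor@9
After 4 (delete_current): list=[4] cursor@4
After 5 (next): list=[4] cursor@4
After 6 (insert_after(40)): list=[4, 40] cursor@4
After 7 (prev): list=[4, 40] cursor@4
After 8 (insert_before(20)): list=[20, 4, 40] cursor@4
After 9 (insert_after(47)): list=[20, 4, 47, 40] cursor@4
After 10 (next): list=[20, 4, 47, 40] cursor@47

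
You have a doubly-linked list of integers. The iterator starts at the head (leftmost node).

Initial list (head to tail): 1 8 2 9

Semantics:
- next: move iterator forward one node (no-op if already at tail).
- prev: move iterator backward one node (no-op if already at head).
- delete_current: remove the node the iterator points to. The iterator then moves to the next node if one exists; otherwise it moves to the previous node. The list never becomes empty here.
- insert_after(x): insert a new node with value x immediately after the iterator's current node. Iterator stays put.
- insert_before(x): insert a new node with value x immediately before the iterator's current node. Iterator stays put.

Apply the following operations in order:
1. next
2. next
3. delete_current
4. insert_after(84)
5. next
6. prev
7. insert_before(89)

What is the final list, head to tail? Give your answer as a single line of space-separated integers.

Answer: 1 8 89 9 84

Derivation:
After 1 (next): list=[1, 8, 2, 9] cursor@8
After 2 (next): list=[1, 8, 2, 9] cursor@2
After 3 (delete_current): list=[1, 8, 9] cursor@9
After 4 (insert_after(84)): list=[1, 8, 9, 84] cursor@9
After 5 (next): list=[1, 8, 9, 84] cursor@84
After 6 (prev): list=[1, 8, 9, 84] cursor@9
After 7 (insert_before(89)): list=[1, 8, 89, 9, 84] cursor@9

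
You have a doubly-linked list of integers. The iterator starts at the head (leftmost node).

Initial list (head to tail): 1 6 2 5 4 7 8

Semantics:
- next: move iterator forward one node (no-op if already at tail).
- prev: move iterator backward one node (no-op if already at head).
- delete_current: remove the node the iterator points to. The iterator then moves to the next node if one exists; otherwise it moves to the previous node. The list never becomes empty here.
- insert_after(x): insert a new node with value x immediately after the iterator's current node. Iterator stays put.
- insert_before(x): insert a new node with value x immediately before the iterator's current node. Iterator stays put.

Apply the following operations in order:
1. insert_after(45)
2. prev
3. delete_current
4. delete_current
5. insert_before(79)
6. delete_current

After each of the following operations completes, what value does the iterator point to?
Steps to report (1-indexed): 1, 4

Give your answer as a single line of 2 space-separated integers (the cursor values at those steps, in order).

Answer: 1 6

Derivation:
After 1 (insert_after(45)): list=[1, 45, 6, 2, 5, 4, 7, 8] cursor@1
After 2 (prev): list=[1, 45, 6, 2, 5, 4, 7, 8] cursor@1
After 3 (delete_current): list=[45, 6, 2, 5, 4, 7, 8] cursor@45
After 4 (delete_current): list=[6, 2, 5, 4, 7, 8] cursor@6
After 5 (insert_before(79)): list=[79, 6, 2, 5, 4, 7, 8] cursor@6
After 6 (delete_current): list=[79, 2, 5, 4, 7, 8] cursor@2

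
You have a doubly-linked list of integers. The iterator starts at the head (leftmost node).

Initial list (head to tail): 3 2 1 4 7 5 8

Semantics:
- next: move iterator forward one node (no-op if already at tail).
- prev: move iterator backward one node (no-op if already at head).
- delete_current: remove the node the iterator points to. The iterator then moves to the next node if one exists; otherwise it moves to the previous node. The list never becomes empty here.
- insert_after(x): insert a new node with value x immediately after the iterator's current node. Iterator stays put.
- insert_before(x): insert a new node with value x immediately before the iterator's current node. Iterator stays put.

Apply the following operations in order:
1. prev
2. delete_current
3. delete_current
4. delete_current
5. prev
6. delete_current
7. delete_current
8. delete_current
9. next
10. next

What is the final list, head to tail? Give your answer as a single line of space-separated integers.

Answer: 8

Derivation:
After 1 (prev): list=[3, 2, 1, 4, 7, 5, 8] cursor@3
After 2 (delete_current): list=[2, 1, 4, 7, 5, 8] cursor@2
After 3 (delete_current): list=[1, 4, 7, 5, 8] cursor@1
After 4 (delete_current): list=[4, 7, 5, 8] cursor@4
After 5 (prev): list=[4, 7, 5, 8] cursor@4
After 6 (delete_current): list=[7, 5, 8] cursor@7
After 7 (delete_current): list=[5, 8] cursor@5
After 8 (delete_current): list=[8] cursor@8
After 9 (next): list=[8] cursor@8
After 10 (next): list=[8] cursor@8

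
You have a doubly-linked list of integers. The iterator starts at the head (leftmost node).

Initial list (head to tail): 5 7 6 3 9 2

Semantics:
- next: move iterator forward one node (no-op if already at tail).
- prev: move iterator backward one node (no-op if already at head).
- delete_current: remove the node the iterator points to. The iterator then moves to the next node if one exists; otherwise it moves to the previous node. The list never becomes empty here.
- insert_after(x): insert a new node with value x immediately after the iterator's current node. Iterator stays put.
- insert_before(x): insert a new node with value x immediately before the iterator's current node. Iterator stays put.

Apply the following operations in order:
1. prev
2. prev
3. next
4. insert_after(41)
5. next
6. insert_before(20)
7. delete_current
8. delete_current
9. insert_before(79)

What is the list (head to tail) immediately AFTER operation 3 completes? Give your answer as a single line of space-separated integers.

After 1 (prev): list=[5, 7, 6, 3, 9, 2] cursor@5
After 2 (prev): list=[5, 7, 6, 3, 9, 2] cursor@5
After 3 (next): list=[5, 7, 6, 3, 9, 2] cursor@7

Answer: 5 7 6 3 9 2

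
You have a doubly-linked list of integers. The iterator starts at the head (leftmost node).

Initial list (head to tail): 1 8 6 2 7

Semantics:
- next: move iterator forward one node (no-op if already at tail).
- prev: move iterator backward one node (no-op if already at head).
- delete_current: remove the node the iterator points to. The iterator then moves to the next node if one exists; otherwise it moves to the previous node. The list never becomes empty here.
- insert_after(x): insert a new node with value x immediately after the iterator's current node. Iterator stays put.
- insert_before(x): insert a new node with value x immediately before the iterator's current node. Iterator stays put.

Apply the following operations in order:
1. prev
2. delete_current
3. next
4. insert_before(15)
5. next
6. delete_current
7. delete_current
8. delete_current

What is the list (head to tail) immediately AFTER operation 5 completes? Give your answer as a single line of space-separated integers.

After 1 (prev): list=[1, 8, 6, 2, 7] cursor@1
After 2 (delete_current): list=[8, 6, 2, 7] cursor@8
After 3 (next): list=[8, 6, 2, 7] cursor@6
After 4 (insert_before(15)): list=[8, 15, 6, 2, 7] cursor@6
After 5 (next): list=[8, 15, 6, 2, 7] cursor@2

Answer: 8 15 6 2 7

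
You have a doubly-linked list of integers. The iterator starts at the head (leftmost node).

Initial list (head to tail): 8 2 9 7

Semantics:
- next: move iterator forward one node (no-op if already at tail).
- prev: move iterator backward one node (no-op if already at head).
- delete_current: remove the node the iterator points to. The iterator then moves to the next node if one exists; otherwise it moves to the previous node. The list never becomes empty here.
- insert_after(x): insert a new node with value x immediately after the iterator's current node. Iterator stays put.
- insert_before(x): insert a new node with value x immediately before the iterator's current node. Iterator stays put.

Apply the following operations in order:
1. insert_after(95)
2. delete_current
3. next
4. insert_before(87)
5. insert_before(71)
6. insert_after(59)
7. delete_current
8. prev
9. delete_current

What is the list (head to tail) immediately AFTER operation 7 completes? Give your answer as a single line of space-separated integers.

After 1 (insert_after(95)): list=[8, 95, 2, 9, 7] cursor@8
After 2 (delete_current): list=[95, 2, 9, 7] cursor@95
After 3 (next): list=[95, 2, 9, 7] cursor@2
After 4 (insert_before(87)): list=[95, 87, 2, 9, 7] cursor@2
After 5 (insert_before(71)): list=[95, 87, 71, 2, 9, 7] cursor@2
After 6 (insert_after(59)): list=[95, 87, 71, 2, 59, 9, 7] cursor@2
After 7 (delete_current): list=[95, 87, 71, 59, 9, 7] cursor@59

Answer: 95 87 71 59 9 7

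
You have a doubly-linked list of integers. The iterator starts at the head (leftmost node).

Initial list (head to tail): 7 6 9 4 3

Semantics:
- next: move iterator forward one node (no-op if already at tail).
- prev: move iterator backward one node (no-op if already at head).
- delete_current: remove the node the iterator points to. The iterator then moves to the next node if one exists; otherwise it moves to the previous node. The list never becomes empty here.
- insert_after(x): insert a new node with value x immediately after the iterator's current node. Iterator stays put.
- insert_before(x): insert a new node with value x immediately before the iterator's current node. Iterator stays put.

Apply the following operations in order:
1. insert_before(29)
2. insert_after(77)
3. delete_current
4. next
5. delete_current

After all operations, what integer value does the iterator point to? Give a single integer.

Answer: 9

Derivation:
After 1 (insert_before(29)): list=[29, 7, 6, 9, 4, 3] cursor@7
After 2 (insert_after(77)): list=[29, 7, 77, 6, 9, 4, 3] cursor@7
After 3 (delete_current): list=[29, 77, 6, 9, 4, 3] cursor@77
After 4 (next): list=[29, 77, 6, 9, 4, 3] cursor@6
After 5 (delete_current): list=[29, 77, 9, 4, 3] cursor@9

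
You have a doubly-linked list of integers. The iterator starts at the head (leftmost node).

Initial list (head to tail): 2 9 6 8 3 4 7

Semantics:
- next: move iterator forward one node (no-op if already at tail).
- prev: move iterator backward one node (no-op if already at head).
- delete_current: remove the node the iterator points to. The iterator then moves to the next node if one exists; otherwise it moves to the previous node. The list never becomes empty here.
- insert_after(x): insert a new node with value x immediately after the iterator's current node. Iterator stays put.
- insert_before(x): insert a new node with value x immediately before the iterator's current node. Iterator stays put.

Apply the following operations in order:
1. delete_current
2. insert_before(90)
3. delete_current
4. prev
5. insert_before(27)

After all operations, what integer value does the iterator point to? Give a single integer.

Answer: 90

Derivation:
After 1 (delete_current): list=[9, 6, 8, 3, 4, 7] cursor@9
After 2 (insert_before(90)): list=[90, 9, 6, 8, 3, 4, 7] cursor@9
After 3 (delete_current): list=[90, 6, 8, 3, 4, 7] cursor@6
After 4 (prev): list=[90, 6, 8, 3, 4, 7] cursor@90
After 5 (insert_before(27)): list=[27, 90, 6, 8, 3, 4, 7] cursor@90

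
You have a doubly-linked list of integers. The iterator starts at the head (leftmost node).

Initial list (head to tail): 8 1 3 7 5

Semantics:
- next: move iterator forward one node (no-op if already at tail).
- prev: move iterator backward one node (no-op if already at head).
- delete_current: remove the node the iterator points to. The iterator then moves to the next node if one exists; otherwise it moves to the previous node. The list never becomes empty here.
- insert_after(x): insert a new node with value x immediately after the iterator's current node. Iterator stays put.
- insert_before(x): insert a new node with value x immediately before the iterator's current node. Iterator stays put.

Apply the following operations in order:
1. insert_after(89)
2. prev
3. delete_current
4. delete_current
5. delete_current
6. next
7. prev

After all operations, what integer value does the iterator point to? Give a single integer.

After 1 (insert_after(89)): list=[8, 89, 1, 3, 7, 5] cursor@8
After 2 (prev): list=[8, 89, 1, 3, 7, 5] cursor@8
After 3 (delete_current): list=[89, 1, 3, 7, 5] cursor@89
After 4 (delete_current): list=[1, 3, 7, 5] cursor@1
After 5 (delete_current): list=[3, 7, 5] cursor@3
After 6 (next): list=[3, 7, 5] cursor@7
After 7 (prev): list=[3, 7, 5] cursor@3

Answer: 3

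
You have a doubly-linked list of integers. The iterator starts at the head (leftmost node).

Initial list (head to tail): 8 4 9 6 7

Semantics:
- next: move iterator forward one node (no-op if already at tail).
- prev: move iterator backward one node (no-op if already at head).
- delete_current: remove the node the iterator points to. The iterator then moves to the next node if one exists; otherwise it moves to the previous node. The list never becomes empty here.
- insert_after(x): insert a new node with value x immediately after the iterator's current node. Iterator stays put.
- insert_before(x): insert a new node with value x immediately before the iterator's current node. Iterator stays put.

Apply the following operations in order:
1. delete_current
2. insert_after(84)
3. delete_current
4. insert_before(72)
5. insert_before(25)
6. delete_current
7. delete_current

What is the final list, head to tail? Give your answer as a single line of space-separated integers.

After 1 (delete_current): list=[4, 9, 6, 7] cursor@4
After 2 (insert_after(84)): list=[4, 84, 9, 6, 7] cursor@4
After 3 (delete_current): list=[84, 9, 6, 7] cursor@84
After 4 (insert_before(72)): list=[72, 84, 9, 6, 7] cursor@84
After 5 (insert_before(25)): list=[72, 25, 84, 9, 6, 7] cursor@84
After 6 (delete_current): list=[72, 25, 9, 6, 7] cursor@9
After 7 (delete_current): list=[72, 25, 6, 7] cursor@6

Answer: 72 25 6 7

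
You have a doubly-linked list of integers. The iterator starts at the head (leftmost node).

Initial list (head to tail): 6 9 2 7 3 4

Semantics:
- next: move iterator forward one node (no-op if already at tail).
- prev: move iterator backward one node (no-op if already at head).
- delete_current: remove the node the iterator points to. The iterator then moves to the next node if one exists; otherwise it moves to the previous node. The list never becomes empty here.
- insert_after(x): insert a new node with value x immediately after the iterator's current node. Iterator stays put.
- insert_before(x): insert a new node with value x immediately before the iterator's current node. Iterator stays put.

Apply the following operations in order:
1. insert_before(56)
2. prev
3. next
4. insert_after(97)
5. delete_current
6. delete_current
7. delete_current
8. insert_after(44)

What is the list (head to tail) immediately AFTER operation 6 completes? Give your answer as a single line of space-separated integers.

Answer: 56 9 2 7 3 4

Derivation:
After 1 (insert_before(56)): list=[56, 6, 9, 2, 7, 3, 4] cursor@6
After 2 (prev): list=[56, 6, 9, 2, 7, 3, 4] cursor@56
After 3 (next): list=[56, 6, 9, 2, 7, 3, 4] cursor@6
After 4 (insert_after(97)): list=[56, 6, 97, 9, 2, 7, 3, 4] cursor@6
After 5 (delete_current): list=[56, 97, 9, 2, 7, 3, 4] cursor@97
After 6 (delete_current): list=[56, 9, 2, 7, 3, 4] cursor@9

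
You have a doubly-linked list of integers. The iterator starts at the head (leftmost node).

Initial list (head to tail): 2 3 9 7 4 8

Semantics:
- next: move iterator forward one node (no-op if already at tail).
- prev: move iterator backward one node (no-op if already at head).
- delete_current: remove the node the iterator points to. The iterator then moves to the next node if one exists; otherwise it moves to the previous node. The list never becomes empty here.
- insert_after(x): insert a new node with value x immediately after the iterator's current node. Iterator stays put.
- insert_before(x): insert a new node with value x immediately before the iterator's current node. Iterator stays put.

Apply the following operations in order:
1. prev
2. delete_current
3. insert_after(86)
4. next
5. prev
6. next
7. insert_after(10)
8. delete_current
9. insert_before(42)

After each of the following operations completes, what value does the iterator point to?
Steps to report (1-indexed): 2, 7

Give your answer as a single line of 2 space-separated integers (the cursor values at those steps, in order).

After 1 (prev): list=[2, 3, 9, 7, 4, 8] cursor@2
After 2 (delete_current): list=[3, 9, 7, 4, 8] cursor@3
After 3 (insert_after(86)): list=[3, 86, 9, 7, 4, 8] cursor@3
After 4 (next): list=[3, 86, 9, 7, 4, 8] cursor@86
After 5 (prev): list=[3, 86, 9, 7, 4, 8] cursor@3
After 6 (next): list=[3, 86, 9, 7, 4, 8] cursor@86
After 7 (insert_after(10)): list=[3, 86, 10, 9, 7, 4, 8] cursor@86
After 8 (delete_current): list=[3, 10, 9, 7, 4, 8] cursor@10
After 9 (insert_before(42)): list=[3, 42, 10, 9, 7, 4, 8] cursor@10

Answer: 3 86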